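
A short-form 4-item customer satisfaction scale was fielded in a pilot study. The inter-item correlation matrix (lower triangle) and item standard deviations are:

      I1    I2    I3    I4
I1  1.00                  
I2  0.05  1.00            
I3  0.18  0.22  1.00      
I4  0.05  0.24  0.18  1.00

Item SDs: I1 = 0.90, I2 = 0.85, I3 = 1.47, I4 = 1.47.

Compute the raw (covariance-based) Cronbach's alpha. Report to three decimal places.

Σσ²ᵢ = 0.90² + 0.85² + 1.47² + 1.47² = 5.8543
Covariances σ_ij = r_ij · s_i · s_j:
  σ(I1,I2) = 0.05 × 0.90 × 0.85 = 0.0383
  σ(I1,I3) = 0.18 × 0.90 × 1.47 = 0.2381
  σ(I1,I4) = 0.05 × 0.90 × 1.47 = 0.0662
  σ(I2,I3) = 0.22 × 0.85 × 1.47 = 0.2749
  σ(I2,I4) = 0.24 × 0.85 × 1.47 = 0.2999
  σ(I3,I4) = 0.18 × 1.47 × 1.47 = 0.3890
σ²_T = Σσ²ᵢ + 2·Σσ_ij = 5.8543 + 2 × 1.3064 = 8.4671
α = (4/3)·(1 − 5.8543/8.4671) = 0.411

Cronbach's alpha = 0.411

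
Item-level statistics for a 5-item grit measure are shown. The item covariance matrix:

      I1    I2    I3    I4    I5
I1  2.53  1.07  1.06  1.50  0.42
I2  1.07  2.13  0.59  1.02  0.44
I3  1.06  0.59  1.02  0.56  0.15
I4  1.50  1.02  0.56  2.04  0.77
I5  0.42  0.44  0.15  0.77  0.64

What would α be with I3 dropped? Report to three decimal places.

Remaining items: I1, I2, I4, I5 (k = 4).
Σσᵢ² = 2.53 + 2.13 + 2.04 + 0.64 = 7.34
σ²_total = 7.34 + 2 × 5.22 = 17.78
α (item deleted) = (4/3)·(1 − 7.34/17.78) = 0.783

α = 0.783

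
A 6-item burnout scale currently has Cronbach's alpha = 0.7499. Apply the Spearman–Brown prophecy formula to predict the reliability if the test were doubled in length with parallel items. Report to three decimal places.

predicted reliability = 0.857

Length factor m = 2
α' = m·α / (1 + (m−1)·α)
   = 2 × 0.7499 / (1 + (2 − 1) × 0.7499)
   = 1.4998 / 1.7499 = 0.857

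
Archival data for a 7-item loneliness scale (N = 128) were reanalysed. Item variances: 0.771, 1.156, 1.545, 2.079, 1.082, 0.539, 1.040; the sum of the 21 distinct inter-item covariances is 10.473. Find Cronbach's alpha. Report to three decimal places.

Σσ²ᵢ = 0.771 + 1.156 + 1.545 + 2.079 + 1.082 + 0.539 + 1.040 = 8.212
Sum of distinct covariances = 10.473
Var(T) = Σσ²ᵢ + 2·Σcov = 8.212 + 2 × 10.473 = 29.158
α = (7/6)·(1 − 8.212/29.158) = 0.838

Cronbach's alpha = 0.838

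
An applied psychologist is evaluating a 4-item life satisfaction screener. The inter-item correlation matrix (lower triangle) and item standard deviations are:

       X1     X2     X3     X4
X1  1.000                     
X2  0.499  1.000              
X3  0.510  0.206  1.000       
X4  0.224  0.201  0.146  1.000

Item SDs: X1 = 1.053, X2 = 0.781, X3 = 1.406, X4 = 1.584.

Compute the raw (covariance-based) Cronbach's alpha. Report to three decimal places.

Σσ²ᵢ = 1.053² + 0.781² + 1.406² + 1.584² = 6.2047
Covariances σ_ij = r_ij · s_i · s_j:
  σ(X1,X2) = 0.499 × 1.053 × 0.781 = 0.4104
  σ(X1,X3) = 0.510 × 1.053 × 1.406 = 0.7551
  σ(X1,X4) = 0.224 × 1.053 × 1.584 = 0.3736
  σ(X2,X3) = 0.206 × 0.781 × 1.406 = 0.2262
  σ(X2,X4) = 0.201 × 0.781 × 1.584 = 0.2487
  σ(X3,X4) = 0.146 × 1.406 × 1.584 = 0.3252
σ²_T = Σσ²ᵢ + 2·Σσ_ij = 6.2047 + 2 × 2.3392 = 10.8831
α = (4/3)·(1 − 6.2047/10.8831) = 0.573

Cronbach's alpha = 0.573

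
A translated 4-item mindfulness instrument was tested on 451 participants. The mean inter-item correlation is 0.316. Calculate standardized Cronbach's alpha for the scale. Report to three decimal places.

Standardized α = k·r̄ / (1 + (k−1)·r̄) = 4 × 0.316 / (1 + 3 × 0.316)
  = 1.2640 / 1.9480 = 0.649

α = 0.649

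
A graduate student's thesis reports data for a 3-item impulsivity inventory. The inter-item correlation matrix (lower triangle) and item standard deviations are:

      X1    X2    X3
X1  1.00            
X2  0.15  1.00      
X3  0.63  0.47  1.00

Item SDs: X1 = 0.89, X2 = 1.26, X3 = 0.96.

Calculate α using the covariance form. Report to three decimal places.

Σσ²ᵢ = 0.89² + 1.26² + 0.96² = 3.3013
Covariances σ_ij = r_ij · s_i · s_j:
  σ(X1,X2) = 0.15 × 0.89 × 1.26 = 0.1682
  σ(X1,X3) = 0.63 × 0.89 × 0.96 = 0.5383
  σ(X2,X3) = 0.47 × 1.26 × 0.96 = 0.5685
σ²_T = Σσ²ᵢ + 2·Σσ_ij = 3.3013 + 2 × 1.2750 = 5.8513
α = (3/2)·(1 − 3.3013/5.8513) = 0.654

α = 0.654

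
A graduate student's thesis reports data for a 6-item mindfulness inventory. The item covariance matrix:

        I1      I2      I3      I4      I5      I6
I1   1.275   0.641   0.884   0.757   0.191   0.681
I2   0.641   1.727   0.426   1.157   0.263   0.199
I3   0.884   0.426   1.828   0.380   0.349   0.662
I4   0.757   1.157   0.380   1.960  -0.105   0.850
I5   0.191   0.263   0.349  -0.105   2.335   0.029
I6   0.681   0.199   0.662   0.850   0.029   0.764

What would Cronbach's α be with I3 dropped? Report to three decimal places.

Remaining items: I1, I2, I4, I5, I6 (k = 5).
ΣVar(i) = 1.275 + 1.727 + 1.960 + 2.335 + 0.764 = 8.061
Var(T) = 8.061 + 2 × 4.663 = 17.387
α (item deleted) = (5/4)·(1 − 8.061/17.387) = 0.670

α = 0.670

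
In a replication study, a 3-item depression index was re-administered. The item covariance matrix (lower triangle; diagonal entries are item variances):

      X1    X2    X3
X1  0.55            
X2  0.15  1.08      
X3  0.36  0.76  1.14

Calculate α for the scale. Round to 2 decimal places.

α = 0.72

sum of item variances = 0.55 + 1.08 + 1.14 = 2.77
Sum of the distinct covariances = 1.27
σ²_T = 2.77 + 2 × 1.27 = 5.31
α = (k/(k−1))·(1 − sum of item variances/σ²_T) = (3/2)·(1 − 2.77/5.31) = 0.72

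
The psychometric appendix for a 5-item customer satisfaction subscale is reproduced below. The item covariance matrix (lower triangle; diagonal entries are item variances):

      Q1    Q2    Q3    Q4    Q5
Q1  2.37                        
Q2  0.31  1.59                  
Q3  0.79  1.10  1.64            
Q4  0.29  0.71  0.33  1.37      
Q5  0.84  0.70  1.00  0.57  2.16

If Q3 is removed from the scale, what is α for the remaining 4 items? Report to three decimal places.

Remaining items: Q1, Q2, Q4, Q5 (k = 4).
Σσᵢ² = 2.37 + 1.59 + 1.37 + 2.16 = 7.49
σ²_total = 7.49 + 2 × 3.42 = 14.33
α (item deleted) = (4/3)·(1 − 7.49/14.33) = 0.636

α = 0.636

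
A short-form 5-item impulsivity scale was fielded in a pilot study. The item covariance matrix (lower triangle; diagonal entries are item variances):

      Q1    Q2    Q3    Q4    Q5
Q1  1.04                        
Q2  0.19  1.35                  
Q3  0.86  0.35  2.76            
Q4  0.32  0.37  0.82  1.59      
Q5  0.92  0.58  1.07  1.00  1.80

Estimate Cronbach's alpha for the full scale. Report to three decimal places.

Cronbach's alpha = 0.753

sum of item variances = 1.04 + 1.35 + 2.76 + 1.59 + 1.80 = 8.54
Σ_{i<j} σ_ij = 6.48
total variance = 8.54 + 2 × 6.48 = 21.50
α = (k/(k−1))·(1 − sum of item variances/total variance) = (5/4)·(1 − 8.54/21.50) = 0.753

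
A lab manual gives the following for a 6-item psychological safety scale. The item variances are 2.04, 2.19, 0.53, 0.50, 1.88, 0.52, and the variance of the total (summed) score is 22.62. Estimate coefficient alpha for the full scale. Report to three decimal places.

coefficient alpha = 0.794

Σσ²ᵢ = 2.04 + 2.19 + 0.53 + 0.50 + 1.88 + 0.52 = 7.66
α = (k/(k−1))·(1 − Σσ²ᵢ/Var(T)) = (6/5)·(1 − 7.66/22.62) = 0.794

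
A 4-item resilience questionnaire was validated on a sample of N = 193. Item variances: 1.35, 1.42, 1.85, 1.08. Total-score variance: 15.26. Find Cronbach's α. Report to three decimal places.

sum of item variances = 1.35 + 1.42 + 1.85 + 1.08 = 5.70
α = (k/(k−1))·(1 − sum of item variances/Var(T)) = (4/3)·(1 − 5.70/15.26) = 0.835

α = 0.835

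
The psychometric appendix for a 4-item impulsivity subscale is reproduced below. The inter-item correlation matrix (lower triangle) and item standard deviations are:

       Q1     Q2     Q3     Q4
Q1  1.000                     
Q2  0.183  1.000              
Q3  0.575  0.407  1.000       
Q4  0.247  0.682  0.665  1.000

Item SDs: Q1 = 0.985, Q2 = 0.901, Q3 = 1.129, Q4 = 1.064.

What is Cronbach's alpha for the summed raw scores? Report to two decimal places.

Σσ²ᵢ = 0.985² + 0.901² + 1.129² + 1.064² = 4.1888
Covariances σ_ij = r_ij · s_i · s_j:
  σ(Q1,Q2) = 0.183 × 0.985 × 0.901 = 0.1624
  σ(Q1,Q3) = 0.575 × 0.985 × 1.129 = 0.6394
  σ(Q1,Q4) = 0.247 × 0.985 × 1.064 = 0.2589
  σ(Q2,Q3) = 0.407 × 0.901 × 1.129 = 0.4140
  σ(Q2,Q4) = 0.682 × 0.901 × 1.064 = 0.6538
  σ(Q3,Q4) = 0.665 × 1.129 × 1.064 = 0.7988
σ²_T = Σσ²ᵢ + 2·Σσ_ij = 4.1888 + 2 × 2.9273 = 10.0434
α = (4/3)·(1 − 4.1888/10.0434) = 0.78

Cronbach's alpha = 0.78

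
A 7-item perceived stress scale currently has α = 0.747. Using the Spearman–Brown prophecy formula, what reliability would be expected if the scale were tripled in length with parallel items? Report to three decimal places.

predicted reliability = 0.899

Length factor m = 3
α' = m·α / (1 + (m−1)·α)
   = 3 × 0.747 / (1 + (3 − 1) × 0.747)
   = 2.2410 / 2.4940 = 0.899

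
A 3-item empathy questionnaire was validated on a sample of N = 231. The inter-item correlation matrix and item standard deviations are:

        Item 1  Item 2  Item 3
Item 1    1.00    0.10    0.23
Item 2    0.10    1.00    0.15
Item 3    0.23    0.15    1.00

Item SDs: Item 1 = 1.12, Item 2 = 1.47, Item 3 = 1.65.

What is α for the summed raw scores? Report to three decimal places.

α = 0.356

Σσ²ᵢ = 1.12² + 1.47² + 1.65² = 6.1378
Covariances σ_ij = r_ij · s_i · s_j:
  σ(Item 1,Item 2) = 0.10 × 1.12 × 1.47 = 0.1646
  σ(Item 1,Item 3) = 0.23 × 1.12 × 1.65 = 0.4250
  σ(Item 2,Item 3) = 0.15 × 1.47 × 1.65 = 0.3638
σ²_T = Σσ²ᵢ + 2·Σσ_ij = 6.1378 + 2 × 0.9534 = 8.0446
α = (3/2)·(1 − 6.1378/8.0446) = 0.356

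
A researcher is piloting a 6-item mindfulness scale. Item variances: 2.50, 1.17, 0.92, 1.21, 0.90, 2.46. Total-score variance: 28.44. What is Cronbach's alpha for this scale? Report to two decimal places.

Cronbach's alpha = 0.81

sum of item variances = 2.50 + 1.17 + 0.92 + 1.21 + 0.90 + 2.46 = 9.16
α = (k/(k−1))·(1 − sum of item variances/total variance) = (6/5)·(1 − 9.16/28.44) = 0.81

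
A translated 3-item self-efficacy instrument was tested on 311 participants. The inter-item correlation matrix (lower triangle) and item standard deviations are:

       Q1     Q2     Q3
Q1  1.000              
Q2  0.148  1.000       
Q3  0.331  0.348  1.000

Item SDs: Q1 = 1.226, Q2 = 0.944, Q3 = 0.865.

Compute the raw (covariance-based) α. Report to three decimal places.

α = 0.509

Σσ²ᵢ = 1.226² + 0.944² + 0.865² = 3.1424
Covariances σ_ij = r_ij · s_i · s_j:
  σ(Q1,Q2) = 0.148 × 1.226 × 0.944 = 0.1713
  σ(Q1,Q3) = 0.331 × 1.226 × 0.865 = 0.3510
  σ(Q2,Q3) = 0.348 × 0.944 × 0.865 = 0.2842
σ²_T = Σσ²ᵢ + 2·Σσ_ij = 3.1424 + 2 × 0.8065 = 4.7554
α = (3/2)·(1 − 3.1424/4.7554) = 0.509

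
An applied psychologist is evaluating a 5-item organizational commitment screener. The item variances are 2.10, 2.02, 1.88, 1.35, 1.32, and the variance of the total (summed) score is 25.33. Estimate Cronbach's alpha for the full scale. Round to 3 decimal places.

sum of item variances = 2.10 + 2.02 + 1.88 + 1.35 + 1.32 = 8.67
α = (k/(k−1))·(1 − sum of item variances/σ²_total) = (5/4)·(1 − 8.67/25.33) = 0.822

Cronbach's alpha = 0.822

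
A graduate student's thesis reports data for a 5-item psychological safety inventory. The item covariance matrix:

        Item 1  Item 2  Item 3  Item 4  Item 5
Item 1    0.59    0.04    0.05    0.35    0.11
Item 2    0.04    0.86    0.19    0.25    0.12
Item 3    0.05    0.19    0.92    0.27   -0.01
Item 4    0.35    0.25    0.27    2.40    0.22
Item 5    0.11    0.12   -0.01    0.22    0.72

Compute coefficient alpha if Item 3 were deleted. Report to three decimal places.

coefficient alpha = 0.431

Remaining items: Item 1, Item 2, Item 4, Item 5 (k = 4).
sum of item variances = 0.59 + 0.86 + 2.40 + 0.72 = 4.57
Var(T) = 4.57 + 2 × 1.09 = 6.75
α (item deleted) = (4/3)·(1 − 4.57/6.75) = 0.431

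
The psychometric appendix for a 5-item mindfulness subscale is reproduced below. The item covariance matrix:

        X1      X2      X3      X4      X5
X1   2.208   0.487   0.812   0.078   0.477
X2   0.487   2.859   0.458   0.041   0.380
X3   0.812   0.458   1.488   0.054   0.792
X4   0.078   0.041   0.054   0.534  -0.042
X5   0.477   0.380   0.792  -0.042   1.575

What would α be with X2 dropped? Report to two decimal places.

α = 0.57

Remaining items: X1, X3, X4, X5 (k = 4).
Σσ²ᵢ = 2.208 + 1.488 + 0.534 + 1.575 = 5.805
σ²_T = 5.805 + 2 × 2.171 = 10.147
α (item deleted) = (4/3)·(1 − 5.805/10.147) = 0.57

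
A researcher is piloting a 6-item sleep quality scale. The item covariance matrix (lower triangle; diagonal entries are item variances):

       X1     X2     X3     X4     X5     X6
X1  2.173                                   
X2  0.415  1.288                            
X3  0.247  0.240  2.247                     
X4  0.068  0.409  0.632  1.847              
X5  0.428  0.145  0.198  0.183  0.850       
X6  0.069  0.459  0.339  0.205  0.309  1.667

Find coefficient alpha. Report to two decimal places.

α = 0.56

Σσᵢ² = 2.173 + 1.288 + 2.247 + 1.847 + 0.850 + 1.667 = 10.072
Sum of off-diagonal covariances = 4.346
total variance = 10.072 + 2 × 4.346 = 18.764
α = (k/(k−1))·(1 − Σσᵢ²/total variance) = (6/5)·(1 − 10.072/18.764) = 0.56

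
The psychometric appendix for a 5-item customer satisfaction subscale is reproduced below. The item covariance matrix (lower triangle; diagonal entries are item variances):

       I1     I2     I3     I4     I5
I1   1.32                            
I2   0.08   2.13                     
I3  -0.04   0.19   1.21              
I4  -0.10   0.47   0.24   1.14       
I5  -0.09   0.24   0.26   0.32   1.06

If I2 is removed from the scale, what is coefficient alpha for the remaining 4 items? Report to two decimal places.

Remaining items: I1, I3, I4, I5 (k = 4).
ΣVar(i) = 1.32 + 1.21 + 1.14 + 1.06 = 4.73
total variance = 4.73 + 2 × 0.59 = 5.91
α (item deleted) = (4/3)·(1 − 4.73/5.91) = 0.27

coefficient alpha = 0.27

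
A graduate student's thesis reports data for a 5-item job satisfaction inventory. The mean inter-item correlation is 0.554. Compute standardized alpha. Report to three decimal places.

standardized alpha = 0.861

Standardized α = k·r̄ / (1 + (k−1)·r̄) = 5 × 0.554 / (1 + 4 × 0.554)
  = 2.7700 / 3.2160 = 0.861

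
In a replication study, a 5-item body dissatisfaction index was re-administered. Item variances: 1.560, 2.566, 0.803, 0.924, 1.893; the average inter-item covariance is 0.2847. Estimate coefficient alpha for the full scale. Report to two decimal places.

coefficient alpha = 0.53

Σσᵢ² = 1.560 + 2.566 + 0.803 + 0.924 + 1.893 = 7.746
Sum of the 10 distinct covariances = 10 × 0.2847 = 2.8470
total variance = Σσᵢ² + 2·Σcov = 7.746 + 2 × 2.8470 = 13.4400
α = (5/4)·(1 − 7.746/13.4400) = 0.53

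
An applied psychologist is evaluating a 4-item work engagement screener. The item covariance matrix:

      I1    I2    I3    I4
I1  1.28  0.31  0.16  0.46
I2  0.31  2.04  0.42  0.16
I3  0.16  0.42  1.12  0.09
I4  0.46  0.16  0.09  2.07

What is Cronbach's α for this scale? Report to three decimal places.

α = 0.439

Σσ²ᵢ = 1.28 + 2.04 + 1.12 + 2.07 = 6.51
Sum of the distinct covariances = 1.60
σ²_T = 6.51 + 2 × 1.60 = 9.71
α = (k/(k−1))·(1 − Σσ²ᵢ/σ²_T) = (4/3)·(1 − 6.51/9.71) = 0.439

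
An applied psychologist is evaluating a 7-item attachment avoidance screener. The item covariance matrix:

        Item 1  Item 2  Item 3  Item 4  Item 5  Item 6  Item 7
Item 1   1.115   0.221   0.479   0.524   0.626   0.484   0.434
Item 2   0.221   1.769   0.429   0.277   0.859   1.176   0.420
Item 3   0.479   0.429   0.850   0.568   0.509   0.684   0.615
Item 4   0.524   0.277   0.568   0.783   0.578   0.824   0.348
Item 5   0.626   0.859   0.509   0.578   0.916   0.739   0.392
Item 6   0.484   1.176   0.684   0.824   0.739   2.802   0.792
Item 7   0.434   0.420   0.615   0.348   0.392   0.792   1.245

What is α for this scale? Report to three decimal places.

Σσᵢ² = 1.115 + 1.769 + 0.850 + 0.783 + 0.916 + 2.802 + 1.245 = 9.480
Sum of the distinct covariances = 11.978
σ²_total = 9.480 + 2 × 11.978 = 33.436
α = (k/(k−1))·(1 − Σσᵢ²/σ²_total) = (7/6)·(1 − 9.480/33.436) = 0.836

α = 0.836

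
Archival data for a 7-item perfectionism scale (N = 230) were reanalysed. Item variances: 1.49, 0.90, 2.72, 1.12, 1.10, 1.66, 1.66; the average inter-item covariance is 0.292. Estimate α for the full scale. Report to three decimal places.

Σσ²ᵢ = 1.49 + 0.90 + 2.72 + 1.12 + 1.10 + 1.66 + 1.66 = 10.65
Sum of the 21 distinct covariances = 21 × 0.292 = 6.132
total variance = Σσ²ᵢ + 2·Σcov = 10.65 + 2 × 6.132 = 22.914
α = (7/6)·(1 − 10.65/22.914) = 0.624

α = 0.624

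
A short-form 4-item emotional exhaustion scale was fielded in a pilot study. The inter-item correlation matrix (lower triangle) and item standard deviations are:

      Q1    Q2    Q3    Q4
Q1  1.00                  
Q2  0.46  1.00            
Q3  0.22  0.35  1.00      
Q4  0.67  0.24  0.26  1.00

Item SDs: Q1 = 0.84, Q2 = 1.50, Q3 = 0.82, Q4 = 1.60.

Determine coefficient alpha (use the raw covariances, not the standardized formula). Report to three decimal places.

coefficient alpha = 0.654

Σσ²ᵢ = 0.84² + 1.50² + 0.82² + 1.60² = 6.1880
Covariances σ_ij = r_ij · s_i · s_j:
  σ(Q1,Q2) = 0.46 × 0.84 × 1.50 = 0.5796
  σ(Q1,Q3) = 0.22 × 0.84 × 0.82 = 0.1515
  σ(Q1,Q4) = 0.67 × 0.84 × 1.60 = 0.9005
  σ(Q2,Q3) = 0.35 × 1.50 × 0.82 = 0.4305
  σ(Q2,Q4) = 0.24 × 1.50 × 1.60 = 0.5760
  σ(Q3,Q4) = 0.26 × 0.82 × 1.60 = 0.3411
σ²_T = Σσ²ᵢ + 2·Σσ_ij = 6.1880 + 2 × 2.9792 = 12.1464
α = (4/3)·(1 − 6.1880/12.1464) = 0.654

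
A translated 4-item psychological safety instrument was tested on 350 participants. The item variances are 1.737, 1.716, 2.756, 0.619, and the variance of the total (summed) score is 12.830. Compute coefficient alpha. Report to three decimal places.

sum of item variances = 1.737 + 1.716 + 2.756 + 0.619 = 6.828
α = (k/(k−1))·(1 − sum of item variances/σ²_total) = (4/3)·(1 − 6.828/12.830) = 0.624

coefficient alpha = 0.624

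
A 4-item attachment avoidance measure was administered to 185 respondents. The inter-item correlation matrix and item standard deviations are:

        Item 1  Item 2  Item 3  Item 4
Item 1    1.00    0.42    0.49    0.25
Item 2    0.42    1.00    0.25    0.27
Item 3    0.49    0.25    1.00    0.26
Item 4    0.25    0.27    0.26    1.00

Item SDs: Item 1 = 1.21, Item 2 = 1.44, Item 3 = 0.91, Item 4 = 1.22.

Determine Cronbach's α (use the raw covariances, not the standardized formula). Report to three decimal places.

Σσ²ᵢ = 1.21² + 1.44² + 0.91² + 1.22² = 5.8542
Covariances σ_ij = r_ij · s_i · s_j:
  σ(Item 1,Item 2) = 0.42 × 1.21 × 1.44 = 0.7318
  σ(Item 1,Item 3) = 0.49 × 1.21 × 0.91 = 0.5395
  σ(Item 1,Item 4) = 0.25 × 1.21 × 1.22 = 0.3690
  σ(Item 2,Item 3) = 0.25 × 1.44 × 0.91 = 0.3276
  σ(Item 2,Item 4) = 0.27 × 1.44 × 1.22 = 0.4743
  σ(Item 3,Item 4) = 0.26 × 0.91 × 1.22 = 0.2887
σ²_T = Σσ²ᵢ + 2·Σσ_ij = 5.8542 + 2 × 2.7309 = 11.3160
α = (4/3)·(1 − 5.8542/11.3160) = 0.644

Cronbach's α = 0.644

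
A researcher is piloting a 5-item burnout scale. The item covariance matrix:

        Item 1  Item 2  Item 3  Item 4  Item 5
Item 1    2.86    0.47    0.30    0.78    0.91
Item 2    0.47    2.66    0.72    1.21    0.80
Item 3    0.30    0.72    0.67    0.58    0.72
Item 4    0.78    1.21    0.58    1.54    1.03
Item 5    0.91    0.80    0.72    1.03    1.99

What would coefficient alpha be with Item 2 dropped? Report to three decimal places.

α = 0.734

Remaining items: Item 1, Item 3, Item 4, Item 5 (k = 4).
ΣVar(i) = 2.86 + 0.67 + 1.54 + 1.99 = 7.06
total variance = 7.06 + 2 × 4.32 = 15.70
α (item deleted) = (4/3)·(1 − 7.06/15.70) = 0.734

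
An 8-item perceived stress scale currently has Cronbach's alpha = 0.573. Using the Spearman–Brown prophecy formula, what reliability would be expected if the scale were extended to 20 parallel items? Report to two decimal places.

Length factor m = 20/8 = 2.5000
α' = m·α / (1 + (m−1)·α)
   = 20/8 × 0.573 / (1 + (20/8 − 1) × 0.573)
   = 1.4325 / 1.8595 = 0.77

predicted reliability = 0.77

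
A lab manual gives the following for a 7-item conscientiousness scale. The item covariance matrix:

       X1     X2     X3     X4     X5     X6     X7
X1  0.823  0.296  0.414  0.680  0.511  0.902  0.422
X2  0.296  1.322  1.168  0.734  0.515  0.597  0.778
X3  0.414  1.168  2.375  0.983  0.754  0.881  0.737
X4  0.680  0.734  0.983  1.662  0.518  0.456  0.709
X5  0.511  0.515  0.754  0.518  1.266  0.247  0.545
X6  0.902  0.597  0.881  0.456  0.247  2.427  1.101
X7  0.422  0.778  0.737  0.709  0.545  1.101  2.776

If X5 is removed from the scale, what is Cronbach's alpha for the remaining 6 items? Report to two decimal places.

Remaining items: X1, X2, X3, X4, X6, X7 (k = 6).
Σσᵢ² = 0.823 + 1.322 + 2.375 + 1.662 + 2.427 + 2.776 = 11.385
σ²_total = 11.385 + 2 × 10.858 = 33.101
α (item deleted) = (6/5)·(1 − 11.385/33.101) = 0.79

α = 0.79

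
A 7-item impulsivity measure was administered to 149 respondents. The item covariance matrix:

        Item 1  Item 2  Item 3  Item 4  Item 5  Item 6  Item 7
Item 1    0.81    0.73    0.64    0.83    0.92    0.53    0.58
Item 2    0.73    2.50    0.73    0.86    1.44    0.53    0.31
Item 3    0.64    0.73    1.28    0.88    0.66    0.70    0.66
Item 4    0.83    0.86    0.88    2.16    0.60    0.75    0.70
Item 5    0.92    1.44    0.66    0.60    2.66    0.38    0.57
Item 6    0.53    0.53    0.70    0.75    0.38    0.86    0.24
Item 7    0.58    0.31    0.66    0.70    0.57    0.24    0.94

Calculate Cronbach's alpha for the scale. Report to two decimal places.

ΣVar(i) = 0.81 + 2.50 + 1.28 + 2.16 + 2.66 + 0.86 + 0.94 = 11.21
Σ_{i<j} σ_ij = 14.24
σ²_T = 11.21 + 2 × 14.24 = 39.69
α = (k/(k−1))·(1 − ΣVar(i)/σ²_T) = (7/6)·(1 − 11.21/39.69) = 0.84

Cronbach's alpha = 0.84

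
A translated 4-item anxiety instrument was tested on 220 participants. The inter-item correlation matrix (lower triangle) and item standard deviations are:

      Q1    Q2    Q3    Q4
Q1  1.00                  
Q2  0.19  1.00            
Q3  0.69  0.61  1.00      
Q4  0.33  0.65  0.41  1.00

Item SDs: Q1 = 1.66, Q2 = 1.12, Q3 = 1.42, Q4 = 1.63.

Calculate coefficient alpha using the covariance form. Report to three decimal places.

α = 0.772

Σσ²ᵢ = 1.66² + 1.12² + 1.42² + 1.63² = 8.6833
Covariances σ_ij = r_ij · s_i · s_j:
  σ(Q1,Q2) = 0.19 × 1.66 × 1.12 = 0.3532
  σ(Q1,Q3) = 0.69 × 1.66 × 1.42 = 1.6265
  σ(Q1,Q4) = 0.33 × 1.66 × 1.63 = 0.8929
  σ(Q2,Q3) = 0.61 × 1.12 × 1.42 = 0.9701
  σ(Q2,Q4) = 0.65 × 1.12 × 1.63 = 1.1866
  σ(Q3,Q4) = 0.41 × 1.42 × 1.63 = 0.9490
σ²_T = Σσ²ᵢ + 2·Σσ_ij = 8.6833 + 2 × 5.9783 = 20.6399
α = (4/3)·(1 − 8.6833/20.6399) = 0.772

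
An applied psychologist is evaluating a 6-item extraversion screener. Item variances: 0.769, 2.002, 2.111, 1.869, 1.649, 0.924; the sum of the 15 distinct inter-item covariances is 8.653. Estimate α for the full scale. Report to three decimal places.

α = 0.780

ΣVar(i) = 0.769 + 2.002 + 2.111 + 1.869 + 1.649 + 0.924 = 9.324
Sum of distinct covariances = 8.653
total variance = ΣVar(i) + 2·Σcov = 9.324 + 2 × 8.653 = 26.630
α = (6/5)·(1 − 9.324/26.630) = 0.780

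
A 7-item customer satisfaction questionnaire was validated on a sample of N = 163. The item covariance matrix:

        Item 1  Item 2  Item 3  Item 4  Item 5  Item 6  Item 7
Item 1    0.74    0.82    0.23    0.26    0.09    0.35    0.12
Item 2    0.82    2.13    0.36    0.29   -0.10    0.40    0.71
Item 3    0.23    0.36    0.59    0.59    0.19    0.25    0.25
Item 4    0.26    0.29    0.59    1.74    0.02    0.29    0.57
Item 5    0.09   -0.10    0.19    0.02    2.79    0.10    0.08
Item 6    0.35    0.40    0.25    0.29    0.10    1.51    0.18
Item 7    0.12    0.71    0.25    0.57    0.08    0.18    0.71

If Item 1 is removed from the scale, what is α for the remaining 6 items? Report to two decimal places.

Remaining items: Item 2, Item 3, Item 4, Item 5, Item 6, Item 7 (k = 6).
sum of item variances = 2.13 + 0.59 + 1.74 + 2.79 + 1.51 + 0.71 = 9.47
σ²_total = 9.47 + 2 × 4.18 = 17.83
α (item deleted) = (6/5)·(1 − 9.47/17.83) = 0.56

α = 0.56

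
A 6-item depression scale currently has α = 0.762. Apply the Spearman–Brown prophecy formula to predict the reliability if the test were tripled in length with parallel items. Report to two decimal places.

Length factor m = 3
α' = m·α / (1 + (m−1)·α)
   = 3 × 0.762 / (1 + (3 − 1) × 0.762)
   = 2.2860 / 2.5240 = 0.91

predicted reliability = 0.91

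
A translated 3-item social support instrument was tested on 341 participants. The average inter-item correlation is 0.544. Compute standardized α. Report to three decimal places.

α = 0.782

Standardized α = k·r̄ / (1 + (k−1)·r̄) = 3 × 0.544 / (1 + 2 × 0.544)
  = 1.6320 / 2.0880 = 0.782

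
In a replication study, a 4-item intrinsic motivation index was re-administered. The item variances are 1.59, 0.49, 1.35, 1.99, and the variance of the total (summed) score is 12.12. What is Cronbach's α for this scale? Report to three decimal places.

Σσ²ᵢ = 1.59 + 0.49 + 1.35 + 1.99 = 5.42
α = (k/(k−1))·(1 − Σσ²ᵢ/σ²_total) = (4/3)·(1 − 5.42/12.12) = 0.737

Cronbach's α = 0.737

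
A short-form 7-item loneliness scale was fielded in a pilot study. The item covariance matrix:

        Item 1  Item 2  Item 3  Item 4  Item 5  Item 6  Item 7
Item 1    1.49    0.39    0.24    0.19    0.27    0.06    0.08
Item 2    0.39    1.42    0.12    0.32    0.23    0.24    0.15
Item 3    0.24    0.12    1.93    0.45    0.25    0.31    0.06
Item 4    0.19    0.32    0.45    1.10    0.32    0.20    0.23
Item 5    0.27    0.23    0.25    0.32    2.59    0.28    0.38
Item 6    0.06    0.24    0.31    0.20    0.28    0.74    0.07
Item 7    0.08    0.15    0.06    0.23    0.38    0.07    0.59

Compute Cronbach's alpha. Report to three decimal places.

Σσ²ᵢ = 1.49 + 1.42 + 1.93 + 1.10 + 2.59 + 0.74 + 0.59 = 9.86
Sum of off-diagonal covariances = 4.84
total variance = 9.86 + 2 × 4.84 = 19.54
α = (k/(k−1))·(1 − Σσ²ᵢ/total variance) = (7/6)·(1 − 9.86/19.54) = 0.578

Cronbach's alpha = 0.578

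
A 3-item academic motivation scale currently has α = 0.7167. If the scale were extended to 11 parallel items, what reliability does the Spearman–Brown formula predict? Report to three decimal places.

predicted reliability = 0.903

Length factor m = 11/3 = 3.6667
α' = m·α / (1 + (m−1)·α)
   = 11/3 × 0.7167 / (1 + (11/3 − 1) × 0.7167)
   = 2.6279 / 2.9112 = 0.903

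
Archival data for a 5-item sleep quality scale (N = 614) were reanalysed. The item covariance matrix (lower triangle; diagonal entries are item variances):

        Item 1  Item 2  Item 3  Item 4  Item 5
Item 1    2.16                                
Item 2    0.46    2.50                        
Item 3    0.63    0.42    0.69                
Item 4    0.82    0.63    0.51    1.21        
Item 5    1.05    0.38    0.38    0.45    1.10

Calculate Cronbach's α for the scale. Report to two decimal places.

Σσᵢ² = 2.16 + 2.50 + 0.69 + 1.21 + 1.10 = 7.66
Sum of the distinct covariances = 5.73
total variance = 7.66 + 2 × 5.73 = 19.12
α = (k/(k−1))·(1 − Σσᵢ²/total variance) = (5/4)·(1 − 7.66/19.12) = 0.75

Cronbach's α = 0.75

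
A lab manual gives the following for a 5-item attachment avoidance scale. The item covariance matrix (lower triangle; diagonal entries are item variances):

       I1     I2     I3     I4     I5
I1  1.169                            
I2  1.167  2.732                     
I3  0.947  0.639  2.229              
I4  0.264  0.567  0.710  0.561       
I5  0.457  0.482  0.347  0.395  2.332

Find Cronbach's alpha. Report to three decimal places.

Cronbach's alpha = 0.712

Σσᵢ² = 1.169 + 2.732 + 2.229 + 0.561 + 2.332 = 9.023
Sum of the distinct covariances = 5.975
σ²_T = 9.023 + 2 × 5.975 = 20.973
α = (k/(k−1))·(1 − Σσᵢ²/σ²_T) = (5/4)·(1 − 9.023/20.973) = 0.712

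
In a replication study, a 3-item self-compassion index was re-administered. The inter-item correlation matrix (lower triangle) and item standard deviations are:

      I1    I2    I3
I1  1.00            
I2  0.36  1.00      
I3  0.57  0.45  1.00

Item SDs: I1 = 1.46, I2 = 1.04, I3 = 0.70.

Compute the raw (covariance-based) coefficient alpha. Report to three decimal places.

Σσ²ᵢ = 1.46² + 1.04² + 0.70² = 3.7032
Covariances σ_ij = r_ij · s_i · s_j:
  σ(I1,I2) = 0.36 × 1.46 × 1.04 = 0.5466
  σ(I1,I3) = 0.57 × 1.46 × 0.70 = 0.5825
  σ(I2,I3) = 0.45 × 1.04 × 0.70 = 0.3276
σ²_T = Σσ²ᵢ + 2·Σσ_ij = 3.7032 + 2 × 1.4567 = 6.6166
α = (3/2)·(1 − 3.7032/6.6166) = 0.660

α = 0.660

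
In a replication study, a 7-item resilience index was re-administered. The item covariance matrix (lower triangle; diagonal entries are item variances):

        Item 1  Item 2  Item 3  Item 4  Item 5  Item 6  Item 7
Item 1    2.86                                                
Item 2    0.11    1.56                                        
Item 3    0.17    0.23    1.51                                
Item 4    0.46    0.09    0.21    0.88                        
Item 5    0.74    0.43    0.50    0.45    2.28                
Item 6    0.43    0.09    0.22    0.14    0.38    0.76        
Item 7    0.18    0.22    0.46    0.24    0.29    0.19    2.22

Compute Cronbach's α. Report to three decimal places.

Cronbach's α = 0.593

ΣVar(i) = 2.86 + 1.56 + 1.51 + 0.88 + 2.28 + 0.76 + 2.22 = 12.07
Σ_{i<j} σ_ij = 6.23
total variance = 12.07 + 2 × 6.23 = 24.53
α = (k/(k−1))·(1 − ΣVar(i)/total variance) = (7/6)·(1 − 12.07/24.53) = 0.593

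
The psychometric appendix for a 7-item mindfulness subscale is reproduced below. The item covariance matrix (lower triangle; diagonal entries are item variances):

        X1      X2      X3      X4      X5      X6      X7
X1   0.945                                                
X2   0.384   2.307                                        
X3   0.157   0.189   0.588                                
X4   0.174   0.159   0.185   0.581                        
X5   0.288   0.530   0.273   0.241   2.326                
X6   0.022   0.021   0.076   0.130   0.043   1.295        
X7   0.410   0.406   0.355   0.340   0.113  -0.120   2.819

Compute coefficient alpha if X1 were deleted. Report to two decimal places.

Remaining items: X2, X3, X4, X5, X6, X7 (k = 6).
Σσᵢ² = 2.307 + 0.588 + 0.581 + 2.326 + 1.295 + 2.819 = 9.916
σ²_total = 9.916 + 2 × 2.941 = 15.798
α (item deleted) = (6/5)·(1 − 9.916/15.798) = 0.45

coefficient alpha = 0.45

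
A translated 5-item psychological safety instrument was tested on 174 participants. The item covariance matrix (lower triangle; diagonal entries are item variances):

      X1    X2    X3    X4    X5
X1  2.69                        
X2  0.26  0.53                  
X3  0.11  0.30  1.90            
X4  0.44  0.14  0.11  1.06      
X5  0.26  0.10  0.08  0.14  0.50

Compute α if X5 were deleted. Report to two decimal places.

α = 0.41

Remaining items: X1, X2, X3, X4 (k = 4).
Σσ²ᵢ = 2.69 + 0.53 + 1.90 + 1.06 = 6.18
Var(T) = 6.18 + 2 × 1.36 = 8.90
α (item deleted) = (4/3)·(1 − 6.18/8.90) = 0.41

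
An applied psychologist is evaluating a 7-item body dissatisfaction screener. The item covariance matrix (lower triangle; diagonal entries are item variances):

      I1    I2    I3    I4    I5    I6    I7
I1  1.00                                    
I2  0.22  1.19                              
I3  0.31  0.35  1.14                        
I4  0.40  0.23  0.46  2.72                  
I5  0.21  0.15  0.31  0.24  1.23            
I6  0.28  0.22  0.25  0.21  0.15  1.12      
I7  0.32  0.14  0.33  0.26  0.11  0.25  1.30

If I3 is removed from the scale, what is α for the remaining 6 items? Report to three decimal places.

α = 0.530

Remaining items: I1, I2, I4, I5, I6, I7 (k = 6).
ΣVar(i) = 1.00 + 1.19 + 2.72 + 1.23 + 1.12 + 1.30 = 8.56
σ²_total = 8.56 + 2 × 3.39 = 15.34
α (item deleted) = (6/5)·(1 − 8.56/15.34) = 0.530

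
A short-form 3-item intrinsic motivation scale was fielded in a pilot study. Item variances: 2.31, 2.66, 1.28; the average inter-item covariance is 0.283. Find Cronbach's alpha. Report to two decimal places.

sum of item variances = 2.31 + 2.66 + 1.28 = 6.25
Sum of the 3 distinct covariances = 3 × 0.283 = 0.849
total variance = sum of item variances + 2·Σcov = 6.25 + 2 × 0.849 = 7.948
α = (3/2)·(1 − 6.25/7.948) = 0.32

Cronbach's alpha = 0.32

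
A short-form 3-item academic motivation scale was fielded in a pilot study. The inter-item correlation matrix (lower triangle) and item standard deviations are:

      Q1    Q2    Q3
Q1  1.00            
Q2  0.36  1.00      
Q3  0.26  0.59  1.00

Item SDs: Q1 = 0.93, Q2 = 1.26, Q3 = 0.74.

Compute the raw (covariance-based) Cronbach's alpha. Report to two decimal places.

Σσ²ᵢ = 0.93² + 1.26² + 0.74² = 3.0001
Covariances σ_ij = r_ij · s_i · s_j:
  σ(Q1,Q2) = 0.36 × 0.93 × 1.26 = 0.4218
  σ(Q1,Q3) = 0.26 × 0.93 × 0.74 = 0.1789
  σ(Q2,Q3) = 0.59 × 1.26 × 0.74 = 0.5501
σ²_T = Σσ²ᵢ + 2·Σσ_ij = 3.0001 + 2 × 1.1508 = 5.3017
α = (3/2)·(1 − 3.0001/5.3017) = 0.65

α = 0.65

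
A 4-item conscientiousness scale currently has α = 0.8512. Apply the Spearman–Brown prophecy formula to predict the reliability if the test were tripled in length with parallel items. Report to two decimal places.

predicted reliability = 0.94

Length factor m = 3
α' = m·α / (1 + (m−1)·α)
   = 3 × 0.8512 / (1 + (3 − 1) × 0.8512)
   = 2.5536 / 2.7024 = 0.94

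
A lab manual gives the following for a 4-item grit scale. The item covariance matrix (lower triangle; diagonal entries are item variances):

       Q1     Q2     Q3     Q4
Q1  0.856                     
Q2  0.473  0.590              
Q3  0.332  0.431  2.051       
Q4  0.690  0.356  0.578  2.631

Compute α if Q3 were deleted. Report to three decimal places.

α = 0.640

Remaining items: Q1, Q2, Q4 (k = 3).
ΣVar(i) = 0.856 + 0.590 + 2.631 = 4.077
σ²_T = 4.077 + 2 × 1.519 = 7.115
α (item deleted) = (3/2)·(1 − 4.077/7.115) = 0.640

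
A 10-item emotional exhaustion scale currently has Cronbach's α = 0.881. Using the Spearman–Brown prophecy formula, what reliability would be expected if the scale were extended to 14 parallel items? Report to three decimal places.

Length factor m = 14/10 = 1.4000
α' = m·α / (1 + (m−1)·α)
   = 14/10 × 0.881 / (1 + (14/10 − 1) × 0.881)
   = 1.2334 / 1.3524 = 0.912

predicted reliability = 0.912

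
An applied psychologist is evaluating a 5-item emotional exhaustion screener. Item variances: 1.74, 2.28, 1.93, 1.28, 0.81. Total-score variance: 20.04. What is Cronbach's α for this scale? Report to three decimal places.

Cronbach's α = 0.749

Σσᵢ² = 1.74 + 2.28 + 1.93 + 1.28 + 0.81 = 8.04
α = (k/(k−1))·(1 − Σσᵢ²/Var(T)) = (5/4)·(1 − 8.04/20.04) = 0.749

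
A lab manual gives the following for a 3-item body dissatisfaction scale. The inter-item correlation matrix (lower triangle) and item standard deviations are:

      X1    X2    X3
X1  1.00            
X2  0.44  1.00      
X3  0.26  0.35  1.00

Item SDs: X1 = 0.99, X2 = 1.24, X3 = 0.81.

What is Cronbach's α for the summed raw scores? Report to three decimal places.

Cronbach's α = 0.614

Σσ²ᵢ = 0.99² + 1.24² + 0.81² = 3.1738
Covariances σ_ij = r_ij · s_i · s_j:
  σ(X1,X2) = 0.44 × 0.99 × 1.24 = 0.5401
  σ(X1,X3) = 0.26 × 0.99 × 0.81 = 0.2085
  σ(X2,X3) = 0.35 × 1.24 × 0.81 = 0.3515
σ²_T = Σσ²ᵢ + 2·Σσ_ij = 3.1738 + 2 × 1.1001 = 5.3740
α = (3/2)·(1 − 3.1738/5.3740) = 0.614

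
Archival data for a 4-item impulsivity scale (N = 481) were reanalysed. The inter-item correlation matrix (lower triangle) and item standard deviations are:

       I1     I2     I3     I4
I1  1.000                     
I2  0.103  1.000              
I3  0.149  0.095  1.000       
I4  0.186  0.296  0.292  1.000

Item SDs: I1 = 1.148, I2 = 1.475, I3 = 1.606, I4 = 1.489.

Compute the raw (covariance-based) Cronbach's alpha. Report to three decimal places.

Cronbach's alpha = 0.481

Σσ²ᵢ = 1.148² + 1.475² + 1.606² + 1.489² = 8.2899
Covariances σ_ij = r_ij · s_i · s_j:
  σ(I1,I2) = 0.103 × 1.148 × 1.475 = 0.1744
  σ(I1,I3) = 0.149 × 1.148 × 1.606 = 0.2747
  σ(I1,I4) = 0.186 × 1.148 × 1.489 = 0.3179
  σ(I2,I3) = 0.095 × 1.475 × 1.606 = 0.2250
  σ(I2,I4) = 0.296 × 1.475 × 1.489 = 0.6501
  σ(I3,I4) = 0.292 × 1.606 × 1.489 = 0.6983
σ²_T = Σσ²ᵢ + 2·Σσ_ij = 8.2899 + 2 × 2.3404 = 12.9707
α = (4/3)·(1 − 8.2899/12.9707) = 0.481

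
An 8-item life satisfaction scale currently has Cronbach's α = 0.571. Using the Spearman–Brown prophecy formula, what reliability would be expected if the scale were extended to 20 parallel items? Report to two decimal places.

Length factor m = 20/8 = 2.5000
α' = m·α / (1 + (m−1)·α)
   = 20/8 × 0.571 / (1 + (20/8 − 1) × 0.571)
   = 1.4275 / 1.8565 = 0.77

predicted reliability = 0.77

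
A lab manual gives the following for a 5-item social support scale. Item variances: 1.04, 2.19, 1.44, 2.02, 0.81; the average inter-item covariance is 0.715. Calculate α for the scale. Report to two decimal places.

α = 0.82

Σσᵢ² = 1.04 + 2.19 + 1.44 + 2.02 + 0.81 = 7.50
Sum of the 10 distinct covariances = 10 × 0.715 = 7.150
Var(T) = Σσᵢ² + 2·Σcov = 7.50 + 2 × 7.150 = 21.800
α = (5/4)·(1 − 7.50/21.800) = 0.82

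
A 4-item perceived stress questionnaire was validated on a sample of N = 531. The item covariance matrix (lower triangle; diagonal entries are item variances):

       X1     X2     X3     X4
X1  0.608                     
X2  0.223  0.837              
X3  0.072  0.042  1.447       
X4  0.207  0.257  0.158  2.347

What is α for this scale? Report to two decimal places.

α = 0.36

Σσᵢ² = 0.608 + 0.837 + 1.447 + 2.347 = 5.239
Sum of off-diagonal covariances = 0.959
total variance = 5.239 + 2 × 0.959 = 7.157
α = (k/(k−1))·(1 − Σσᵢ²/total variance) = (4/3)·(1 − 5.239/7.157) = 0.36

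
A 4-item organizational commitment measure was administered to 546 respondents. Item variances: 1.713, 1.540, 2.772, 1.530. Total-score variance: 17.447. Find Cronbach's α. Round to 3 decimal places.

Σσ²ᵢ = 1.713 + 1.540 + 2.772 + 1.530 = 7.555
α = (k/(k−1))·(1 − Σσ²ᵢ/σ²_total) = (4/3)·(1 − 7.555/17.447) = 0.756

α = 0.756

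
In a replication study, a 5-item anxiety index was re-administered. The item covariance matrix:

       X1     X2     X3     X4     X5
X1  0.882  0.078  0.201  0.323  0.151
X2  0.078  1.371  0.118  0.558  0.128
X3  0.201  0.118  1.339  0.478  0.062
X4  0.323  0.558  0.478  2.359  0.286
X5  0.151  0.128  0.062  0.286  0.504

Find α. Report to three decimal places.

α = 0.531

ΣVar(i) = 0.882 + 1.371 + 1.339 + 2.359 + 0.504 = 6.455
Σ_{i<j} σ_ij = 2.383
total variance = 6.455 + 2 × 2.383 = 11.221
α = (k/(k−1))·(1 − ΣVar(i)/total variance) = (5/4)·(1 − 6.455/11.221) = 0.531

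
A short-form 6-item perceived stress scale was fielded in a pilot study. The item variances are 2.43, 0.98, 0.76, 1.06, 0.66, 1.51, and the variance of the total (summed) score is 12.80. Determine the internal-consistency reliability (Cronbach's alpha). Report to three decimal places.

α = 0.506

sum of item variances = 2.43 + 0.98 + 0.76 + 1.06 + 0.66 + 1.51 = 7.40
α = (k/(k−1))·(1 − sum of item variances/total variance) = (6/5)·(1 − 7.40/12.80) = 0.506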